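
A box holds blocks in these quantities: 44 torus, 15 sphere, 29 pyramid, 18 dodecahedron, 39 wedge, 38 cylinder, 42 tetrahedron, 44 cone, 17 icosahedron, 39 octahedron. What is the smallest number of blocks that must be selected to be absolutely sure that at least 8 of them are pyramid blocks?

In the worst case for collecting pyramid blocks, every non-pyramid block comes out first.
There are 44 + 15 + 18 + 39 + 38 + 42 + 44 + 17 + 39 = 296 non-pyramid blocks altogether.
After those, each further block must be pyramid, so 296 + 8 = 304 draws guarantee 8 pyramid blocks.

304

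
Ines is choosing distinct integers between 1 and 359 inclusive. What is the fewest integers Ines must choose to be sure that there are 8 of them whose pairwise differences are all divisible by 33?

232

Integers whose pairwise differences are multiples of 33 are exactly those sharing a remainder mod 33. The 33 residue classes mod 33 are the pigeonholes.
With 231 integers one could put 7 in each residue class and have no class reach 8.
The 232nd integer pushes some class to 8, so 33·7 + 1 = 232.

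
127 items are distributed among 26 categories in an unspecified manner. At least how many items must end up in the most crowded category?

The 26 categories are the holes and the 127 items are the pigeons.
If every category held at most 4 items, the total would be at most 26 × 4 = 104, which is less than 127.
So some category holds at least ⌈127/26⌉ = 5 items.

5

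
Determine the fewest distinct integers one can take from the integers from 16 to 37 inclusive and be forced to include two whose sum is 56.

Group the elements by complementary pair {x, 56−x}: {19,37}, {20,36}, {21,35}, …, giving 9 two-element pairs, the single value 28 (it cannot pair with itself since the integers are distinct), and 3 integers whose partner 56−x falls outside [16,37].
Treating each of those 13 groups as a pigeonhole, one can pick one integer per group — 13 integers — with no two summing to 56.
The 14th integer lands in an occupied pair, forcing a sum of 56.

14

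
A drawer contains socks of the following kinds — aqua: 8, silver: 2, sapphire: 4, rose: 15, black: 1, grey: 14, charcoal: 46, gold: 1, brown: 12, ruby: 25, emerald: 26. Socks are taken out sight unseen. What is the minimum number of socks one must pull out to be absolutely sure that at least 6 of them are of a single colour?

44

The 11 colours are the holes; the socks drawn are the pigeons.
To avoid 6 of any one colour, the worst case takes at most 5 of each colour, or every sock of a colour that has fewer than 5.
That gives 5 + 2 + 4 + 5 + 1 + 5 + 5 + 1 + 5 + 5 + 5 = 43 socks with no colour reaching 6.
The next sock forces some colour to 6, so 43 + 1 = 44.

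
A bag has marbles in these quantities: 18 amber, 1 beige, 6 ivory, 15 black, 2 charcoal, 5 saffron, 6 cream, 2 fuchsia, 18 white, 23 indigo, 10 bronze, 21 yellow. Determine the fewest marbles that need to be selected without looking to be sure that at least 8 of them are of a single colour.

The 12 colours are the holes; the marbles drawn are the pigeons.
To avoid 8 of any one colour, the worst case takes at most 7 of each colour, or every marble of a colour that has fewer than 7.
That gives 7 + 1 + 6 + 7 + 2 + 5 + 6 + 2 + 7 + 7 + 7 + 7 = 64 marbles with no colour reaching 8.
The next marble forces some colour to 8, so 64 + 1 = 65.

65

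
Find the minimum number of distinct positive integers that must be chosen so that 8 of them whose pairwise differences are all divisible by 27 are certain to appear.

190

Integers whose pairwise differences are multiples of 27 are exactly those sharing a remainder mod 27. By the pigeonhole principle, the 27 residue classes mod 27 are the pigeonholes.
With 189 integers one could put 7 in each residue class and have no class reach 8.
The 190th integer pushes some class to 8, so 27·7 + 1 = 190.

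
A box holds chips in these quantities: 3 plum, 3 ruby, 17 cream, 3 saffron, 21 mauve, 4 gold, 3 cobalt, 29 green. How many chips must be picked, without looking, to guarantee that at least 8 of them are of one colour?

38

By the pigeonhole principle, the 8 colours are the holes; the chips drawn are the pigeons.
To avoid 8 of any one colour, the worst case takes at most 7 of each colour, or every chip of a colour that has fewer than 7.
That gives 3 + 3 + 7 + 3 + 7 + 4 + 3 + 7 = 37 chips with no colour reaching 8.
The next chip forces some colour to 8, so 37 + 1 = 38.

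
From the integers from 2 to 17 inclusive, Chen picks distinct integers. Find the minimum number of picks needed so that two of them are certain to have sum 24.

12

Two chosen integers sum to 24 exactly when both halves of some pair {x, 24−x} with 7 ≤ x ≤ 24−x ≤ 17 are chosen — 5 such pairs.
The remaining 6 elements (those with no distinct partner in range) can never complete a 24-sum, so the worst case takes all of them and one from each pair: 6 + 5 = 11.
The 12th integer has to be the second member of some pair, so 11 + 1 = 12.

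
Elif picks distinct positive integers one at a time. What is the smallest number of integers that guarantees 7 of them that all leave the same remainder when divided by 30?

Pigeonhole: the 30 residue classes mod 30 are the pigeonholes.
With 180 integers one could put 6 in each residue class and have no class reach 7.
The 181st integer pushes some class to 7, so 30·6 + 1 = 181.

181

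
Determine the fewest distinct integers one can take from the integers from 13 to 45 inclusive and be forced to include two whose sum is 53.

20

Two chosen integers sum to 53 exactly when both halves of some pair {x, 53−x} with 13 ≤ x ≤ 53−x ≤ 40 are chosen — 14 such pairs.
The remaining 5 elements (those with no distinct partner in range) can never complete a 53-sum, so the worst case takes all of them and one from each pair: 5 + 14 = 19.
By pigeonhole, the 20th integer has to be the second member of some pair, so 19 + 1 = 20.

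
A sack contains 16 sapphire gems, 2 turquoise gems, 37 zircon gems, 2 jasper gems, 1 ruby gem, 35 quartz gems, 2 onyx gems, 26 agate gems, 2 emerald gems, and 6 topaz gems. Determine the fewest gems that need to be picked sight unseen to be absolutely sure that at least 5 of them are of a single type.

Put each drawn gem into a box by type. The largest draw with every box below 5 takes min(count, 4) from each type; types with fewer than 4 contribute all they have.
Σ min(cᵢ, 4) = 4 + 2 + 4 + 2 + 1 + 4 + 2 + 4 + 2 + 4 = 29.
Draw number 29 + 1 = 30 must push one box to 5.

30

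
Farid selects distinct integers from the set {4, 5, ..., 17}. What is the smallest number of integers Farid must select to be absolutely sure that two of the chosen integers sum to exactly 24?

10

A set avoiding the sum 24 can contain at most one of each pair {x, 24−x}, plus the 4 elements whose complement lies outside the range or equal to its own complement.
The integers 4, …, 12 (9 of them) are such a set: any two sum to at least 4+5 = 9 and at most 11+12 = 23 < 24.
Pigeonhole: any 10th integer completes one of the 5 pairs, so 10 choices force a sum of 24.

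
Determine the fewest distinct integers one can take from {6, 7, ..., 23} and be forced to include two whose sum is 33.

12

Group the elements by complementary pair {x, 33−x}: {10,23}, {11,22}, {12,21}, …, giving 7 two-element pairs and 4 integers whose partner 33−x falls outside [6,23].
Treating each of those 11 groups as a pigeonhole, one can pick one integer per group — 11 integers — with no two summing to 33.
The 12th integer lands in an occupied pair, forcing a sum of 33.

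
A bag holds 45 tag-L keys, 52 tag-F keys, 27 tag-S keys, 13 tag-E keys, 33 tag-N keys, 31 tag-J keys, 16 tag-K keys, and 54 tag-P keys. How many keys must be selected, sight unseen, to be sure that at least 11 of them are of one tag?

An adversary could hand out at most 10 keys per tag: 10 + 10 + 10 + 10 + 10 + 10 + 10 + 10 = 80 keys and still no tag has 11.
By pigeonhole, one more key lands in a tag already at 10, so 81 draws are enough and 80 are not.

81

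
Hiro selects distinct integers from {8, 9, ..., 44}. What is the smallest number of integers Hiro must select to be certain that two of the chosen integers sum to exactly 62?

25

Two chosen integers sum to 62 exactly when both halves of some pair {x, 62−x} with 18 ≤ x ≤ 62−x ≤ 44 are chosen — 13 such pairs.
The remaining 11 elements (those with no distinct partner in range) can never complete a 62-sum, so the worst case takes all of them and one from each pair: 11 + 13 = 24.
By pigeonhole, the 25th integer has to be the second member of some pair, so 24 + 1 = 25.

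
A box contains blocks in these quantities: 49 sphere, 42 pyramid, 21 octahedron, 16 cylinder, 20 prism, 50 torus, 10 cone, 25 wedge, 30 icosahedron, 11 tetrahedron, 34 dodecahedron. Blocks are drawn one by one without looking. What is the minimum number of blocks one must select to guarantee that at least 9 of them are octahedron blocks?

296

In the worst case for collecting octahedron blocks, every non-octahedron block comes out first.
There are 49 + 42 + 16 + 20 + 50 + 10 + 25 + 30 + 11 + 34 = 287 non-octahedron blocks altogether.
After those, each further block must be octahedron, so 287 + 9 = 296 draws guarantee 9 octahedron blocks.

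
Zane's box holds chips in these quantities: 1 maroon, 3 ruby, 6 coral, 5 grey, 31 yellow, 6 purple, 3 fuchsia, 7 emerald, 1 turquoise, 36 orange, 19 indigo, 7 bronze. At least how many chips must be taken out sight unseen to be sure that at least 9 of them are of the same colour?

64

An adversary could hand out at most 8 chips per colour (9 colours run out sooner): 1 + 3 + 6 + 5 + 8 + 6 + 3 + 7 + 1 + 8 + 8 + 7 = 63 chips and still no colour has 9.
Pigeonhole: one more chip lands in a colour already at 8, so 64 draws are enough and 63 are not.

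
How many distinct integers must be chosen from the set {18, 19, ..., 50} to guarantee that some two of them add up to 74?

Group the elements by complementary pair {x, 74−x}: {24,50}, {25,49}, {26,48}, …, giving 13 two-element pairs, the single value 37 (it cannot pair with itself since the integers are distinct), and 6 integers whose partner 74−x falls outside [18,50].
By the pigeonhole principle, treating each of those 20 groups as a pigeonhole, one can pick one integer per group — 20 integers — with no two summing to 74.
The 21st integer lands in an occupied pair, forcing a sum of 74.

21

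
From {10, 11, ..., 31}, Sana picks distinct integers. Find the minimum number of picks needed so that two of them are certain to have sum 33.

Group the elements by complementary pair {x, 33−x}: {10,23}, {11,22}, {12,21}, …, giving 7 two-element pairs and 8 integers whose partner 33−x falls outside [10,31].
Treating each of those 15 groups as a pigeonhole, one can pick one integer per group — 15 integers — with no two summing to 33.
The 16th integer lands in an occupied pair, forcing a sum of 33.

16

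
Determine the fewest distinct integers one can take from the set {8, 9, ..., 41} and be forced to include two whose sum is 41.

A set avoiding the sum 41 can contain at most one of each pair {x, 41−x}, plus the 8 elements whose complement lies outside the range.
The integers 21, …, 41 (21 of them) are such a set: any two sum to at least 21+22 = 43 > 41.
Any 22nd integer completes one of the 13 pairs, so 22 choices force a sum of 41.

22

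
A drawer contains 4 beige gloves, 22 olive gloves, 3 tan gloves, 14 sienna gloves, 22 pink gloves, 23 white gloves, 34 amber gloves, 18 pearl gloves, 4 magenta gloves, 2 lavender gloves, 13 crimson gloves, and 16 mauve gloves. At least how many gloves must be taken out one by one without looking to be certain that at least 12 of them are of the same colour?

102

By pigeonhole, the 12 colours are the holes; the gloves drawn are the pigeons.
To avoid 12 of any one colour, the worst case takes at most 11 of each colour, or every glove of a colour that has fewer than 11.
That gives 4 + 11 + 3 + 11 + 11 + 11 + 11 + 11 + 4 + 2 + 11 + 11 = 101 gloves with no colour reaching 12.
The next glove forces some colour to 12, so 101 + 1 = 102.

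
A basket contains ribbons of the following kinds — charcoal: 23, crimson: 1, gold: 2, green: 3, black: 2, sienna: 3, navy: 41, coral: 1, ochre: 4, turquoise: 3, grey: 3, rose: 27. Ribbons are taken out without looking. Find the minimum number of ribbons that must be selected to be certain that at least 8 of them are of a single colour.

An adversary could hand out at most 7 ribbons per colour (9 colours run out sooner): 7 + 1 + 2 + 3 + 2 + 3 + 7 + 1 + 4 + 3 + 3 + 7 = 43 ribbons and still no colour has 8.
One more ribbon lands in a colour already at 7, so 44 draws are enough and 43 are not.

44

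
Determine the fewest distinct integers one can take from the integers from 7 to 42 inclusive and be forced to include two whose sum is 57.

Group the elements by complementary pair {x, 57−x}: {15,42}, {16,41}, {17,40}, …, giving 14 two-element pairs and 8 integers whose partner 57−x falls outside [7,42].
Treating each of those 22 groups as a pigeonhole, one can pick one integer per group — 22 integers — with no two summing to 57.
The 23rd integer lands in an occupied pair, forcing a sum of 57.

23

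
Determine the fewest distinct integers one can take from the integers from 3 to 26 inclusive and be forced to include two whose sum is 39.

18

A set avoiding the sum 39 can contain at most one of each pair {x, 39−x}, plus the 10 elements whose complement lies outside the range.
The integers 3, …, 19 (17 of them) are such a set: any two sum to at least 3+4 = 7 and at most 18+19 = 37 < 39.
By pigeonhole, any 18th integer completes one of the 7 pairs, so 18 choices force a sum of 39.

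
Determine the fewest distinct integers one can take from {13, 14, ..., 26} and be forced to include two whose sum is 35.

10

A set avoiding the sum 35 can contain at most one of each pair {x, 35−x}, plus the 4 elements whose complement lies outside the range.
The integers 18, …, 26 (9 of them) are such a set: any two sum to at least 18+19 = 37 > 35.
By the pigeonhole principle, any 10th integer completes one of the 5 pairs, so 10 choices force a sum of 35.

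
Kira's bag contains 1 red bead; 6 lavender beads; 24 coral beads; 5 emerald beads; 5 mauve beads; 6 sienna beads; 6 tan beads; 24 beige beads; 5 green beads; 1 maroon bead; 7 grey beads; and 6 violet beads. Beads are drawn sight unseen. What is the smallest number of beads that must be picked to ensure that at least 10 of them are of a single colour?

An adversary could hand out at most 9 beads per colour (10 colours run out sooner): 1 + 6 + 9 + 5 + 5 + 6 + 6 + 9 + 5 + 1 + 7 + 6 = 66 beads and still no colour has 10.
By the pigeonhole principle, one more bead lands in a colour already at 9, so 67 draws are enough and 66 are not.

67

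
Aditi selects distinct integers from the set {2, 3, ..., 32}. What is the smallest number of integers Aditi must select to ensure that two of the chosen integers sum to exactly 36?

18

A set avoiding the sum 36 can contain at most one of each pair {x, 36−x}, plus the 3 elements whose complement lies outside the range or equal to its own complement.
The integers 2, …, 18 (17 of them) are such a set: any two sum to at least 2+3 = 5 and at most 17+18 = 35 < 36.
Any 18th integer completes one of the 14 pairs, so 18 choices force a sum of 36.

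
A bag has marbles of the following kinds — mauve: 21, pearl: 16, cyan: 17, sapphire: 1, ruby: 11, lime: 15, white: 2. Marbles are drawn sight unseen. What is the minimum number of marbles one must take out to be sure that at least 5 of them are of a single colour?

By pigeonhole, put each drawn marble into a box by colour. The largest draw with every box below 5 takes min(count, 4) from each colour; colours with fewer than 4 contribute all they have.
Σ min(cᵢ, 4) = 4 + 4 + 4 + 1 + 4 + 4 + 2 = 23.
Draw number 23 + 1 = 24 must push one box to 5.

24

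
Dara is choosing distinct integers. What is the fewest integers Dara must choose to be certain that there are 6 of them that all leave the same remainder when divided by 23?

The 23 residue classes mod 23 are the pigeonholes.
With 115 integers one could put 5 in each residue class and have no class reach 6.
The 116th integer pushes some class to 6, so 23·5 + 1 = 116.

116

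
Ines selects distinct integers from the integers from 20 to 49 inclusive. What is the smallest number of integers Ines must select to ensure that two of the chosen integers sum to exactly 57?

22

A set avoiding the sum 57 can contain at most one of each pair {x, 57−x}, plus the 12 elements whose complement lies outside the range.
The integers 29, …, 49 (21 of them) are such a set: any two sum to at least 29+30 = 59 > 57.
Any 22nd integer completes one of the 9 pairs, so 22 choices force a sum of 57.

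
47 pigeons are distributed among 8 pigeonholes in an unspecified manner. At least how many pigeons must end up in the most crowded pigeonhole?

6

Pigeonhole: the 8 pigeonholes are the holes and the 47 pigeons are the pigeons.
If every pigeonhole held at most 5 pigeons, the total would be at most 8 × 5 = 40, which is less than 47.
So some pigeonhole holds at least ⌈47/8⌉ = 6 pigeons.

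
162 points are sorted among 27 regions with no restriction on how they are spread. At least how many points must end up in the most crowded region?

6

The 27 regions are the holes and the 162 points are the pigeons.
If every region held at most 5 points, the total would be at most 27 × 5 = 135, which is less than 162.
So some region holds at least ⌈162/27⌉ = 6 points.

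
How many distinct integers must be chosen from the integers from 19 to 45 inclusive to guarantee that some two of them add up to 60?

A set avoiding the sum 60 can contain at most one of each pair {x, 60−x}, plus the 5 elements whose complement lies outside the range or equal to its own complement.
The integers 30, …, 45 (16 of them) are such a set: any two sum to at least 30+31 = 61 > 60.
By pigeonhole, any 17th integer completes one of the 11 pairs, so 17 choices force a sum of 60.

17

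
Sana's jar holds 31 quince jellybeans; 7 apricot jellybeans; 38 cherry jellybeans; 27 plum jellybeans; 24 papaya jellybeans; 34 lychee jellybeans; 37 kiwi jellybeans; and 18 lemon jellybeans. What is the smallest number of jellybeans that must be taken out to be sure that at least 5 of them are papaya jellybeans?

197

In the worst case for collecting papaya jellybeans, every non-papaya jellybean comes out first.
There are 31 + 7 + 38 + 27 + 34 + 37 + 18 = 192 non-papaya jellybeans altogether.
After those, each further jellybean must be papaya, so 192 + 5 = 197 draws guarantee 5 papaya jellybeans.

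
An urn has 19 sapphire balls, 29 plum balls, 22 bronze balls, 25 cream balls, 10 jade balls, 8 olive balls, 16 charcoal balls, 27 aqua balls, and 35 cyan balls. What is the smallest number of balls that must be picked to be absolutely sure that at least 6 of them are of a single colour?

46

By pigeonhole, the 9 colours are the holes; the balls drawn are the pigeons.
To avoid 6 of any one colour, the worst case takes at most 5 of each colour.
That gives 5 + 5 + 5 + 5 + 5 + 5 + 5 + 5 + 5 = 45 balls with no colour reaching 6.
The next ball forces some colour to 6, so 45 + 1 = 46.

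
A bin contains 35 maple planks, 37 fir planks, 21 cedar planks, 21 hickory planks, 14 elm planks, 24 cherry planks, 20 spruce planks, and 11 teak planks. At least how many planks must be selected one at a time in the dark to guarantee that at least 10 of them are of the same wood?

73

Put each drawn plank into a box by wood. The largest draw with every box below 10 takes min(count, 9) from each wood.
Σ min(cᵢ, 9) = 9 + 9 + 9 + 9 + 9 + 9 + 9 + 9 = 72.
Draw number 72 + 1 = 73 must push one box to 10.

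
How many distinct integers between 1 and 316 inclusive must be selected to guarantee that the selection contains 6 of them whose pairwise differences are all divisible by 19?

Integers whose pairwise differences are multiples of 19 are exactly those sharing a remainder mod 19. The 19 residue classes mod 19 are the pigeonholes.
With 95 integers one could put 5 in each residue class and have no class reach 6.
The 96th integer pushes some class to 6, so 19·5 + 1 = 96.

96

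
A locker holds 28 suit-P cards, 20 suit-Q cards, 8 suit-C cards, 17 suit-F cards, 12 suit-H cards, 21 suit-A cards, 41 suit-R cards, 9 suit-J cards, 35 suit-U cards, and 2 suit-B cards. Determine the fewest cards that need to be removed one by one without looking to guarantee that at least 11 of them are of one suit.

90

An adversary could hand out at most 10 cards per suit (suit-C, suit-J, suit-B run out sooner): 10 + 10 + 8 + 10 + 10 + 10 + 10 + 9 + 10 + 2 = 89 cards and still no suit has 11.
By pigeonhole, one more card lands in a suit already at 10, so 90 draws are enough and 89 are not.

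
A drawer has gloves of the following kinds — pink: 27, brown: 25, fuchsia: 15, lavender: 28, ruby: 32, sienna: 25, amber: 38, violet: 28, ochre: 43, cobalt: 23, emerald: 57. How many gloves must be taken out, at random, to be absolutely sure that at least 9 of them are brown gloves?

325

In the worst case for collecting brown gloves, every non-brown glove comes out first.
There are 27 + 15 + 28 + 32 + 25 + 38 + 28 + 43 + 23 + 57 = 316 non-brown gloves altogether.
After those, each further glove must be brown, so 316 + 9 = 325 draws guarantee 9 brown gloves.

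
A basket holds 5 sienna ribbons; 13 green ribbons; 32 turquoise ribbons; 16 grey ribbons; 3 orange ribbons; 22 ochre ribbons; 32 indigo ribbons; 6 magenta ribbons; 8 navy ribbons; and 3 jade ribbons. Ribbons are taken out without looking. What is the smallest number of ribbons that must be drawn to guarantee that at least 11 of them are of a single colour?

By pigeonhole, the 10 colours are the holes; the ribbons drawn are the pigeons.
To avoid 11 of any one colour, the worst case takes at most 10 of each colour, or every ribbon of a colour that has fewer than 10.
That gives 5 + 10 + 10 + 10 + 3 + 10 + 10 + 6 + 8 + 3 = 75 ribbons with no colour reaching 11.
The next ribbon forces some colour to 11, so 75 + 1 = 76.

76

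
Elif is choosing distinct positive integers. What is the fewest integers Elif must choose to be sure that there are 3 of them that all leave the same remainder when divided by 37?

By pigeonhole, the 37 residue classes mod 37 are the pigeonholes.
With 74 integers one could put 2 in each residue class and have no class reach 3.
The 75th integer pushes some class to 3, so 37·2 + 1 = 75.

75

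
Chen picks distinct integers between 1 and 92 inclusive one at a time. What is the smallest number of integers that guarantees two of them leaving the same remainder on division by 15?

16

By pigeonhole, the 15 residue classes mod 15 are the pigeonholes.
With 15 integers one could put 1 in each residue class and have no class reach 2.
The 16th integer pushes some class to 2, so 15·1 + 1 = 16.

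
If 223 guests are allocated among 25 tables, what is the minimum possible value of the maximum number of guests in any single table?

By the pigeonhole principle, the 25 tables are the holes and the 223 guests are the pigeons.
If every table held at most 8 guests, the total would be at most 25 × 8 = 200, which is less than 223.
So some table holds at least ⌈223/25⌉ = 9 guests.

9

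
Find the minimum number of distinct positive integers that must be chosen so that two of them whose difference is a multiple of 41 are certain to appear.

Integers whose pairwise differences are multiples of 41 are exactly those sharing a remainder mod 41. The 41 residue classes mod 41 are the pigeonholes.
With 41 integers one could put 1 in each residue class and have no class reach 2.
The 42nd integer pushes some class to 2, so 41·1 + 1 = 42.

42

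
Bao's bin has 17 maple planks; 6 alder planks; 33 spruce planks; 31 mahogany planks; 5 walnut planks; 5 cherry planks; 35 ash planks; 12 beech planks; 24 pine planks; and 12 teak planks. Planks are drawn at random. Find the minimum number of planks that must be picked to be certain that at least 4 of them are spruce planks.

151

In the worst case for collecting spruce planks, every non-spruce plank comes out first.
There are 17 + 6 + 31 + 5 + 5 + 35 + 12 + 24 + 12 = 147 non-spruce planks altogether.
After those, each further plank must be spruce, so 147 + 4 = 151 draws guarantee 4 spruce planks.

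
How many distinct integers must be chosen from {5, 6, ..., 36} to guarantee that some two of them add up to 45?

Group the elements by complementary pair {x, 45−x}: {9,36}, {10,35}, {11,34}, …, giving 14 two-element pairs and 4 integers whose partner 45−x falls outside [5,36].
Treating each of those 18 groups as a pigeonhole, one can pick one integer per group — 18 integers — with no two summing to 45.
The 19th integer lands in an occupied pair, forcing a sum of 45.

19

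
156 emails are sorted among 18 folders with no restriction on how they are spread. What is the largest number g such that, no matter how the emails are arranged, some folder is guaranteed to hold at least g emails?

9

Pigeonhole: the 18 folders are the holes and the 156 emails are the pigeons.
If every folder held at most 8 emails, the total would be at most 18 × 8 = 144, which is less than 156.
So some folder holds at least ⌈156/18⌉ = 9 emails.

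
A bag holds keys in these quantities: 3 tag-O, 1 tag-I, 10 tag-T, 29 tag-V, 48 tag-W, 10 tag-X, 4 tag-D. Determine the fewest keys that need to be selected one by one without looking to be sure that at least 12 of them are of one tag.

An adversary could hand out at most 11 keys per tag (5 tags run out sooner): 3 + 1 + 10 + 11 + 11 + 10 + 4 = 50 keys and still no tag has 12.
Pigeonhole: one more key lands in a tag already at 11, so 51 draws are enough and 50 are not.

51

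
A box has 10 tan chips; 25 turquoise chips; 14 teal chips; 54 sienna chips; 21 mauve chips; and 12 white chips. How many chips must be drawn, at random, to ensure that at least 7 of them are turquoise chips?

118

In the worst case for collecting turquoise chips, every non-turquoise chip comes out first.
There are 10 + 14 + 54 + 21 + 12 = 111 non-turquoise chips altogether.
After those, each further chip must be turquoise, so 111 + 7 = 118 draws guarantee 7 turquoise chips.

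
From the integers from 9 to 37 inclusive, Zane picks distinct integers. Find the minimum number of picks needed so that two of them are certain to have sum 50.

Two chosen integers sum to 50 exactly when both halves of some pair {x, 50−x} with 13 ≤ x ≤ 50−x ≤ 37 are chosen — 12 such pairs.
The remaining 5 elements (those with no distinct partner in range) can never complete a 50-sum, so the worst case takes all of them and one from each pair: 5 + 12 = 17.
By pigeonhole, the 18th integer has to be the second member of some pair, so 17 + 1 = 18.

18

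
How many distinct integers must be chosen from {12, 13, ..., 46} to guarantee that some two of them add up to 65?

A set avoiding the sum 65 can contain at most one of each pair {x, 65−x}, plus the 7 elements whose complement lies outside the range.
The integers 12, …, 32 (21 of them) are such a set: any two sum to at least 12+13 = 25 and at most 31+32 = 63 < 65.
By the pigeonhole principle, any 22nd integer completes one of the 14 pairs, so 22 choices force a sum of 65.

22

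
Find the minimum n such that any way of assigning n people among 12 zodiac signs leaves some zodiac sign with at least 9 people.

With 96 people one could put exactly 8 in each of the 12 zodiac signs, and no zodiac sign would reach 9.
By pigeonhole, one more person must land in a zodiac sign that already has 8, giving it 9.
So 12 × 8 + 1 = 97 people are required.

97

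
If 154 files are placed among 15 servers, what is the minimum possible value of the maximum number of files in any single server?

By pigeonhole, the 15 servers are the holes and the 154 files are the pigeons.
If every server held at most 10 files, the total would be at most 15 × 10 = 150, which is less than 154.
So some server holds at least ⌈154/15⌉ = 11 files.

11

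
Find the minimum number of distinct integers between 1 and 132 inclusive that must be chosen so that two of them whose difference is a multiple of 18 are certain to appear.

19

Integers whose pairwise differences are multiples of 18 are exactly those sharing a remainder mod 18. The 18 residue classes mod 18 are the pigeonholes.
With 18 integers one could put 1 in each residue class and have no class reach 2.
The 19th integer pushes some class to 2, so 18·1 + 1 = 19.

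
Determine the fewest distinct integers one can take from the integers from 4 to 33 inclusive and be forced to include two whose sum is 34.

18

Two chosen integers sum to 34 exactly when both halves of some pair {x, 34−x} with 4 ≤ x ≤ 34−x ≤ 30 are chosen — 13 such pairs.
The remaining 4 elements (those with no distinct partner in range) can never complete a 34-sum, so the worst case takes all of them and one from each pair: 4 + 13 = 17.
The 18th integer has to be the second member of some pair, so 17 + 1 = 18.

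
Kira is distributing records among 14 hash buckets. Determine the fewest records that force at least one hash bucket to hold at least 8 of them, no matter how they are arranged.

With 98 records one could put exactly 7 in each of the 14 hash buckets, and no hash bucket would reach 8.
One more record must land in a hash bucket that already has 7, giving it 8.
So 14 × 7 + 1 = 99 records are required.

99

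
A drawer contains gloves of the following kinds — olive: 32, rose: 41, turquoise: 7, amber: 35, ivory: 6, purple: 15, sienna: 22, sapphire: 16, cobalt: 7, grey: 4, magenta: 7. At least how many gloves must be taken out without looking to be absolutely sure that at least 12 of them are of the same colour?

Pigeonhole: put each drawn glove into a box by colour. The largest draw with every box below 12 takes min(count, 11) from each colour; colours with fewer than 11 contribute all they have.
Σ min(cᵢ, 11) = 11 + 11 + 7 + 11 + 6 + 11 + 11 + 11 + 7 + 4 + 7 = 97.
Draw number 97 + 1 = 98 must push one box to 12.

98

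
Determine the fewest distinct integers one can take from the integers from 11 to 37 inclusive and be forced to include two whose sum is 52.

Two chosen integers sum to 52 exactly when both halves of some pair {x, 52−x} with 15 ≤ x ≤ 52−x ≤ 37 are chosen — 11 such pairs.
The remaining 5 elements (those with no distinct partner in range) can never complete a 52-sum, so the worst case takes all of them and one from each pair: 5 + 11 = 16.
The 17th integer has to be the second member of some pair, so 16 + 1 = 17.

17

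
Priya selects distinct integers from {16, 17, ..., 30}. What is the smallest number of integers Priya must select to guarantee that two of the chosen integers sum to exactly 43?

Two chosen integers sum to 43 exactly when both halves of some pair {x, 43−x} with 16 ≤ x ≤ 43−x ≤ 27 are chosen — 6 such pairs.
The remaining 3 elements (those with no distinct partner in range) can never complete a 43-sum, so the worst case takes all of them and one from each pair: 3 + 6 = 9.
The 10th integer has to be the second member of some pair, so 9 + 1 = 10.

10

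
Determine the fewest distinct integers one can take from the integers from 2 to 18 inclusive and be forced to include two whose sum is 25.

Two chosen integers sum to 25 exactly when both halves of some pair {x, 25−x} with 7 ≤ x ≤ 25−x ≤ 18 are chosen — 6 such pairs.
The remaining 5 elements (those with no distinct partner in range) can never complete a 25-sum, so the worst case takes all of them and one from each pair: 5 + 6 = 11.
The 12th integer has to be the second member of some pair, so 11 + 1 = 12.

12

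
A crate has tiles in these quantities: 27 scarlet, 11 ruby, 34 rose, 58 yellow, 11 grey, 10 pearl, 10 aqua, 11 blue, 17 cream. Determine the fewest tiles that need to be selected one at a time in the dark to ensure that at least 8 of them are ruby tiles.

186

In the worst case for collecting ruby tiles, every non-ruby tile comes out first.
There are 27 + 34 + 58 + 11 + 10 + 10 + 11 + 17 = 178 non-ruby tiles altogether.
After those, each further tile must be ruby, so 178 + 8 = 186 draws guarantee 8 ruby tiles.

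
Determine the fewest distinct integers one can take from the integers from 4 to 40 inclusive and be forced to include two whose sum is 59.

Group the elements by complementary pair {x, 59−x}: {19,40}, {20,39}, {21,38}, …, giving 11 two-element pairs and 15 integers whose partner 59−x falls outside [4,40].
Treating each of those 26 groups as a pigeonhole, one can pick one integer per group — 26 integers — with no two summing to 59.
The 27th integer lands in an occupied pair, forcing a sum of 59.

27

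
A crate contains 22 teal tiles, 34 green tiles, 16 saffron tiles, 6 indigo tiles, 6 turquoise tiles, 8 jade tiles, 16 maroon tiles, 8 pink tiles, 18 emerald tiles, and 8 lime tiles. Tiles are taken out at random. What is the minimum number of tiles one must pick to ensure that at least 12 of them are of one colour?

92

An adversary could hand out at most 11 tiles per colour (5 colours run out sooner): 11 + 11 + 11 + 6 + 6 + 8 + 11 + 8 + 11 + 8 = 91 tiles and still no colour has 12.
Pigeonhole: one more tile lands in a colour already at 11, so 92 draws are enough and 91 are not.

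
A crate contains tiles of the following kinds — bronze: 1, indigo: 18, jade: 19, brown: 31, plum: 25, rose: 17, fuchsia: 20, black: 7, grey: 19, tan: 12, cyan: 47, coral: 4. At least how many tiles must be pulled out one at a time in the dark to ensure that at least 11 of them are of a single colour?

103

The 12 colours are the holes; the tiles drawn are the pigeons.
To avoid 11 of any one colour, the worst case takes at most 10 of each colour, or every tile of a colour that has fewer than 10.
That gives 1 + 10 + 10 + 10 + 10 + 10 + 10 + 7 + 10 + 10 + 10 + 4 = 102 tiles with no colour reaching 11.
The next tile forces some colour to 11, so 102 + 1 = 103.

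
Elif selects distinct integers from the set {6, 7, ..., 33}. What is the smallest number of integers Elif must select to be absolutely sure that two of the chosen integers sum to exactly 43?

A set avoiding the sum 43 can contain at most one of each pair {x, 43−x}, plus the 4 elements whose complement lies outside the range.
The integers 6, …, 21 (16 of them) are such a set: any two sum to at least 6+7 = 13 and at most 20+21 = 41 < 43.
By pigeonhole, any 17th integer completes one of the 12 pairs, so 17 choices force a sum of 43.

17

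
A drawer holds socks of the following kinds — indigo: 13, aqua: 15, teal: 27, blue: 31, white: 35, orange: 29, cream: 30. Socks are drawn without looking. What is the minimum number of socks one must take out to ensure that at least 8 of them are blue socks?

157

In the worst case for collecting blue socks, every non-blue sock comes out first.
There are 13 + 15 + 27 + 35 + 29 + 30 = 149 non-blue socks altogether.
After those, each further sock must be blue, so 149 + 8 = 157 draws guarantee 8 blue socks.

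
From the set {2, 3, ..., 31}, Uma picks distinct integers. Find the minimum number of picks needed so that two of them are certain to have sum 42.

21

Two chosen integers sum to 42 exactly when both halves of some pair {x, 42−x} with 11 ≤ x ≤ 42−x ≤ 31 are chosen — 10 such pairs.
The remaining 10 elements (those with no distinct partner in range) can never complete a 42-sum, so the worst case takes all of them and one from each pair: 10 + 10 = 20.
The 21st integer has to be the second member of some pair, so 20 + 1 = 21.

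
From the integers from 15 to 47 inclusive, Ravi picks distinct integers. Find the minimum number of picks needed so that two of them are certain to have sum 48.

A set avoiding the sum 48 can contain at most one of each pair {x, 48−x}, plus the 15 elements whose complement lies outside the range or equal to its own complement.
The integers 24, …, 47 (24 of them) are such a set: any two sum to at least 24+25 = 49 > 48.
By the pigeonhole principle, any 25th integer completes one of the 9 pairs, so 25 choices force a sum of 48.

25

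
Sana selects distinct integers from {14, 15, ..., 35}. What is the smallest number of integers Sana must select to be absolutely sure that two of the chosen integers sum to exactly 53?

14

Group the elements by complementary pair {x, 53−x}: {18,35}, {19,34}, {20,33}, …, giving 9 two-element pairs and 4 integers whose partner 53−x falls outside [14,35].
By pigeonhole, treating each of those 13 groups as a pigeonhole, one can pick one integer per group — 13 integers — with no two summing to 53.
The 14th integer lands in an occupied pair, forcing a sum of 53.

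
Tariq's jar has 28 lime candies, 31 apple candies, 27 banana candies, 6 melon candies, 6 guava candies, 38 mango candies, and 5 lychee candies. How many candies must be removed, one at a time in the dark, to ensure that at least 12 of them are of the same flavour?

The 7 flavours are the holes; the candies drawn are the pigeons.
To avoid 12 of any one flavour, the worst case takes at most 11 of each flavour, or every candy of a flavour that has fewer than 11.
That gives 11 + 11 + 11 + 6 + 6 + 11 + 5 = 61 candies with no flavour reaching 12.
The next candy forces some flavour to 12, so 61 + 1 = 62.

62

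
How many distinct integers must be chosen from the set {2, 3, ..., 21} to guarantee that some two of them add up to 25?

A set avoiding the sum 25 can contain at most one of each pair {x, 25−x}, plus the 2 elements whose complement lies outside the range.
The integers 2, …, 12 (11 of them) are such a set: any two sum to at least 2+3 = 5 and at most 11+12 = 23 < 25.
By pigeonhole, any 12th integer completes one of the 9 pairs, so 12 choices force a sum of 25.

12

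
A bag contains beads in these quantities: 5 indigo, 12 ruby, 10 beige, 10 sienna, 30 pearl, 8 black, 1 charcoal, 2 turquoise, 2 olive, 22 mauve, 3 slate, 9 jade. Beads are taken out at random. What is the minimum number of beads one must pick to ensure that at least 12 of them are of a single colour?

84

Put each drawn bead into a box by colour. The largest draw with every box below 12 takes min(count, 11) from each colour; colours with fewer than 11 contribute all they have.
Σ min(cᵢ, 11) = 5 + 11 + 10 + 10 + 11 + 8 + 1 + 2 + 2 + 11 + 3 + 9 = 83.
Draw number 83 + 1 = 84 must push one box to 12.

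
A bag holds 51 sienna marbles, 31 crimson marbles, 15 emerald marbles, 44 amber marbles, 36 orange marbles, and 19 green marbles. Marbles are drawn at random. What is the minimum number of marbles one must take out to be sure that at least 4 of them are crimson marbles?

169

In the worst case for collecting crimson marbles, every non-crimson marble comes out first.
There are 51 + 15 + 44 + 36 + 19 = 165 non-crimson marbles altogether.
After those, each further marble must be crimson, so 165 + 4 = 169 draws guarantee 4 crimson marbles.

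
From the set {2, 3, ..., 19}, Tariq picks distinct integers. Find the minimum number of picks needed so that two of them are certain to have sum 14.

Group the elements by complementary pair {x, 14−x}: {2,12}, {3,11}, {4,10}, …, giving 5 two-element pairs; the single value 7 (it cannot pair with itself since the integers are distinct); and 7 integers whose partner 14−x falls outside [2,19].
Pigeonhole: treating each of those 13 groups as a pigeonhole, one can pick one integer per group — 13 integers — with no two summing to 14.
The 14th integer lands in an occupied pair, forcing a sum of 14.

14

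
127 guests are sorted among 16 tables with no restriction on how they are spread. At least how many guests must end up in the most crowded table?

By pigeonhole, the 16 tables are the holes and the 127 guests are the pigeons.
If every table held at most 7 guests, the total would be at most 16 × 7 = 112, which is less than 127.
So some table holds at least ⌈127/16⌉ = 8 guests.

8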